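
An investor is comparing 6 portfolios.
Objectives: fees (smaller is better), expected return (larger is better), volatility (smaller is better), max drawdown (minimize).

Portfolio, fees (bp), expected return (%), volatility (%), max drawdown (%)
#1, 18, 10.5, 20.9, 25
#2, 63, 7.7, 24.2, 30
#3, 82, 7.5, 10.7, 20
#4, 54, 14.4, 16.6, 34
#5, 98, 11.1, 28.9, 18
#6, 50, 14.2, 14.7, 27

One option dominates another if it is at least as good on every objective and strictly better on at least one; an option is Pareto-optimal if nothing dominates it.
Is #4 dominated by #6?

#6 vs #4: #6 is worse on expected return (14.2 vs 14.4), so it does not dominate #4.

No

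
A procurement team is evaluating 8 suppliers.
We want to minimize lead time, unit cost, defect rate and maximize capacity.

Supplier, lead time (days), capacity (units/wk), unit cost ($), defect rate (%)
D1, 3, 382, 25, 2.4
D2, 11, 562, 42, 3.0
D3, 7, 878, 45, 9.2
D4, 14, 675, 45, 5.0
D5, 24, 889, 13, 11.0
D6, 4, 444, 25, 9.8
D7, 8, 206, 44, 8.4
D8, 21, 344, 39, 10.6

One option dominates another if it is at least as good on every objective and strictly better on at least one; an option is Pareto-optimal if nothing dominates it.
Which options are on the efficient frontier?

D1: not dominated (best lead time).
D2: not dominated.
D3: not dominated.
D4: not dominated.
D5: not dominated (best capacity).
D6: not dominated.
D7: dominated by D1 (lead time 3≤8, capacity 382≥206, unit cost 25≤44, defect rate 2.4≤8.4).
D8: dominated by D1 (lead time 3≤21, capacity 382≥344, unit cost 25≤39, defect rate 2.4≤10.6).

D1, D2, D3, D4, D5, D6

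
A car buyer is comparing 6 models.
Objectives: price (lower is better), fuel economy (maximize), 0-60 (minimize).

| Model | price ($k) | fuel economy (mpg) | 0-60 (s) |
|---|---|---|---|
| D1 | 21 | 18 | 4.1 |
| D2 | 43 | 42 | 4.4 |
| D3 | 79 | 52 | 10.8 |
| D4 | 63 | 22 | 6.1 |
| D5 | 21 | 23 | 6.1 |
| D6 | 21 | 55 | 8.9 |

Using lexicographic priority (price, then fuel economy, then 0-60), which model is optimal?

D6

First minimize price: best is 21, kept {D1, D5, D6}.
Then maximize fuel economy: best is 55, kept {D6}.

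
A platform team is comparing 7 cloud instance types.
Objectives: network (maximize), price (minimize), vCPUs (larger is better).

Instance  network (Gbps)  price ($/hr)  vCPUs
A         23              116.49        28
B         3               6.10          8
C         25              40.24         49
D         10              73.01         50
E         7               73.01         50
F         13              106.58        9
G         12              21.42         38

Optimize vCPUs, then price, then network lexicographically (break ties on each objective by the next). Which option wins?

First maximize vCPUs: best is 50, kept {D, E}.
Then minimize price: best is 73.01, kept {D, E}.
Then maximize network: best is 10, kept {D}.

D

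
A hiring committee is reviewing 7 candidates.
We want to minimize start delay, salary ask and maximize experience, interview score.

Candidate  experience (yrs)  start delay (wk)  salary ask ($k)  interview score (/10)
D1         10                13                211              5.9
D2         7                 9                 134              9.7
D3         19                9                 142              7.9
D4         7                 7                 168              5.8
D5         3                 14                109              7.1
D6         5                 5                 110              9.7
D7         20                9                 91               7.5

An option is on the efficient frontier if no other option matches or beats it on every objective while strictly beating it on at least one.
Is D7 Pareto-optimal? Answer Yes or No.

D1: worse on experience (10 vs 20).
D2: worse on experience (7 vs 20).
D3: worse on experience (19 vs 20).
D4: worse on experience (7 vs 20).
D5: worse on experience (3 vs 20).
D6: worse on experience (5 vs 20).
No option is at least as good as D7 on every objective and strictly better on one.

Yes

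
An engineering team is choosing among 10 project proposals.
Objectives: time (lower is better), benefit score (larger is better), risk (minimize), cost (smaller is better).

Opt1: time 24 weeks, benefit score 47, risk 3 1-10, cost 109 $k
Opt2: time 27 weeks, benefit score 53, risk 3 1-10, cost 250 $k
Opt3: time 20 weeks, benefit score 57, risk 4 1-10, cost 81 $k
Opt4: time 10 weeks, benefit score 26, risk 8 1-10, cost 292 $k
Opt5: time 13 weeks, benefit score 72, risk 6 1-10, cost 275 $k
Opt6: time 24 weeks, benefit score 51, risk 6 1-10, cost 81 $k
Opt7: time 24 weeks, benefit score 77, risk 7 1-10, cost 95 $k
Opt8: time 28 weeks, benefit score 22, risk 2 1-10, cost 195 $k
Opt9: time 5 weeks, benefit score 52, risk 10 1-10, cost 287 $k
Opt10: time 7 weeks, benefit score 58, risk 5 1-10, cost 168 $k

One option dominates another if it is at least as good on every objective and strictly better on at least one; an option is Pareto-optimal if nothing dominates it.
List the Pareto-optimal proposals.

Opt1, Opt2, Opt3, Opt5, Opt7, Opt8, Opt9, Opt10

Opt1: not dominated.
Opt2: not dominated.
Opt3: not dominated.
Opt4: dominated by Opt10 (time 7≤10, benefit score 58≥26, risk 5≤8, cost 168≤292).
Opt5: not dominated.
Opt6: dominated by Opt3 (time 20≤24, benefit score 57≥51, risk 4≤6, cost 81≤81).
Opt7: not dominated (best benefit score).
Opt8: not dominated (best risk).
Opt9: not dominated (best time).
Opt10: not dominated.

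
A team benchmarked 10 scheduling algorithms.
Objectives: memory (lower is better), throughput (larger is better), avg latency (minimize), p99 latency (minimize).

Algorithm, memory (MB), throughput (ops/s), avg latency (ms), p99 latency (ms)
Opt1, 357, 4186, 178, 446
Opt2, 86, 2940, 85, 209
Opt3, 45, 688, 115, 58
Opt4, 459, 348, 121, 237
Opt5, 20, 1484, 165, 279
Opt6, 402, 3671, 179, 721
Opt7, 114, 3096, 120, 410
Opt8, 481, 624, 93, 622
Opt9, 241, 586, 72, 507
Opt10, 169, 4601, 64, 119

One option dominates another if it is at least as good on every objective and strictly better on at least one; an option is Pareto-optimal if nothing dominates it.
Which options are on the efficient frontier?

Opt1: dominated by Opt10 (memory 169≤357, throughput 4601≥4186, avg latency 64≤178, p99 latency 119≤446).
Opt2: not dominated.
Opt3: not dominated (best p99 latency).
Opt4: dominated by Opt2 (memory 86≤459, throughput 2940≥348, avg latency 85≤121, p99 latency 209≤237).
Opt5: not dominated (best memory).
Opt6: dominated by Opt1 (memory 357≤402, throughput 4186≥3671, avg latency 178≤179, p99 latency 446≤721).
Opt7: not dominated.
Opt8: dominated by Opt2 (memory 86≤481, throughput 2940≥624, avg latency 85≤93, p99 latency 209≤622).
Opt9: dominated by Opt10 (memory 169≤241, throughput 4601≥586, avg latency 64≤72, p99 latency 119≤507).
Opt10: not dominated (best throughput).

Opt2, Opt3, Opt5, Opt7, Opt10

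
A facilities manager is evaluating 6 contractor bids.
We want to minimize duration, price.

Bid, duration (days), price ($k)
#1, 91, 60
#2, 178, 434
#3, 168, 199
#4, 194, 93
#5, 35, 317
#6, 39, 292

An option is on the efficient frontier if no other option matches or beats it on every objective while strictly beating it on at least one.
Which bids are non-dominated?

#1: not dominated (best price).
#2: dominated by #1 (duration 91≤178, price 60≤434).
#3: dominated by #1 (duration 91≤168, price 60≤199).
#4: dominated by #1 (duration 91≤194, price 60≤93).
#5: not dominated (best duration).
#6: not dominated.

#1, #5, #6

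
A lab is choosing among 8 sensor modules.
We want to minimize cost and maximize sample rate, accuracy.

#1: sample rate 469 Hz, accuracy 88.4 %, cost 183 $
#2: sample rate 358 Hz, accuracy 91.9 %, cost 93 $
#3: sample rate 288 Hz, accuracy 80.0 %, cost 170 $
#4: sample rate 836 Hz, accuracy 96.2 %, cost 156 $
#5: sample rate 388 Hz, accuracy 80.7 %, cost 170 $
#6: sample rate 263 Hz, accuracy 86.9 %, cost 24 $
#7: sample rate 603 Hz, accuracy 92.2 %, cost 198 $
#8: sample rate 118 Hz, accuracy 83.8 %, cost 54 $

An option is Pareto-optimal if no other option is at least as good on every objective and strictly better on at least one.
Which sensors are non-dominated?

#2, #4, #6

#1: dominated by #4 (sample rate 836≥469, accuracy 96.2≥88.4, cost 156≤183).
#2: not dominated.
#3: dominated by #2 (sample rate 358≥288, accuracy 91.9≥80.0, cost 93≤170).
#4: not dominated (best sample rate).
#5: dominated by #4 (sample rate 836≥388, accuracy 96.2≥80.7, cost 156≤170).
#6: not dominated (best cost).
#7: dominated by #4 (sample rate 836≥603, accuracy 96.2≥92.2, cost 156≤198).
#8: dominated by #6 (sample rate 263≥118, accuracy 86.9≥83.8, cost 24≤54).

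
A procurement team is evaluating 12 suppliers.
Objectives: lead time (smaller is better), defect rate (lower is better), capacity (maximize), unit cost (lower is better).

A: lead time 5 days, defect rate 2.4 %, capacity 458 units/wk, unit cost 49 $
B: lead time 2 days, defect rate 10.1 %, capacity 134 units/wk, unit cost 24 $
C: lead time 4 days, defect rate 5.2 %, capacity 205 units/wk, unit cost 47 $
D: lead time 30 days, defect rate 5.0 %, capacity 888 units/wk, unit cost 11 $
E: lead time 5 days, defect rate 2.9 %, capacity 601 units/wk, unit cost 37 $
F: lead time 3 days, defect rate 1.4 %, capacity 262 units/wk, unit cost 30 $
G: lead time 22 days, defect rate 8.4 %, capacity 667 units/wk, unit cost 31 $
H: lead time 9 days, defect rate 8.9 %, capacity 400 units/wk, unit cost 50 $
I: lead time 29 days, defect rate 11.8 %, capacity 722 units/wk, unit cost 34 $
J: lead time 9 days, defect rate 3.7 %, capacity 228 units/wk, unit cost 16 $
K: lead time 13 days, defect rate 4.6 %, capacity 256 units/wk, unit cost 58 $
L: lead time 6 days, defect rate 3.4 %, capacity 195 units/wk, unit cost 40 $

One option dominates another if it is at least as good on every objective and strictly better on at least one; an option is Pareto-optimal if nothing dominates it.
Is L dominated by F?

Yes

F vs L: lead time 3≤6, defect rate 1.4≤3.4, capacity 262≥195, unit cost 30≤40 — F is at least as good on every objective with at least one strict improvement.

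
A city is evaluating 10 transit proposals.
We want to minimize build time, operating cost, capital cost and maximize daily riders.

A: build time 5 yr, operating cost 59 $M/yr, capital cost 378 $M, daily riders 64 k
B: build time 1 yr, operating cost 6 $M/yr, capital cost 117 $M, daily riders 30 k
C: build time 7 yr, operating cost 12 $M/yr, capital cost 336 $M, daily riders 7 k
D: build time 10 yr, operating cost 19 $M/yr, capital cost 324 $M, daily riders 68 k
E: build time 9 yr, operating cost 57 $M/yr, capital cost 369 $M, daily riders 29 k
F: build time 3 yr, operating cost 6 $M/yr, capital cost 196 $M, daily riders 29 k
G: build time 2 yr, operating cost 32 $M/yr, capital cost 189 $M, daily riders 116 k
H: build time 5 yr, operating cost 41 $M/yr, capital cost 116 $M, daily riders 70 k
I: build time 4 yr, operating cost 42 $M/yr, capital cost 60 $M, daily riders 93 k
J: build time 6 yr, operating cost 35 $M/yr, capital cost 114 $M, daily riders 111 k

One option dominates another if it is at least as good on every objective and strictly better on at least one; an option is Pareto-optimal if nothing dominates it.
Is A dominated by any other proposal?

Yes

G vs A: build time 2≤5, operating cost 32≤59, capital cost 189≤378, daily riders 116≥64 — G is at least as good on every objective and strictly better on at least one, so G dominates A.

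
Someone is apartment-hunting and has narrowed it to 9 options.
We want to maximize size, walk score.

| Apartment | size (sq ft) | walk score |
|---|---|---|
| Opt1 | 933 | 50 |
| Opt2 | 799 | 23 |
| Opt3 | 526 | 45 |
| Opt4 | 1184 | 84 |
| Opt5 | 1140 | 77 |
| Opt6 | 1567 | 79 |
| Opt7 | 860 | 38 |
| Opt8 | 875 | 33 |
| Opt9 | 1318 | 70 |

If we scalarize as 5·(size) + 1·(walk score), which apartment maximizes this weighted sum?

Opt1: 5·933 + 1·50 = 4715
Opt2: 5·799 + 1·23 = 4018
Opt3: 5·526 + 1·45 = 2675
Opt4: 5·1184 + 1·84 = 6004
Opt5: 5·1140 + 1·77 = 5777
Opt6: 5·1567 + 1·79 = 7914
Opt7: 5·860 + 1·38 = 4338
Opt8: 5·875 + 1·33 = 4408
Opt9: 5·1318 + 1·70 = 6660
Highest: Opt6 at 7914.

Opt6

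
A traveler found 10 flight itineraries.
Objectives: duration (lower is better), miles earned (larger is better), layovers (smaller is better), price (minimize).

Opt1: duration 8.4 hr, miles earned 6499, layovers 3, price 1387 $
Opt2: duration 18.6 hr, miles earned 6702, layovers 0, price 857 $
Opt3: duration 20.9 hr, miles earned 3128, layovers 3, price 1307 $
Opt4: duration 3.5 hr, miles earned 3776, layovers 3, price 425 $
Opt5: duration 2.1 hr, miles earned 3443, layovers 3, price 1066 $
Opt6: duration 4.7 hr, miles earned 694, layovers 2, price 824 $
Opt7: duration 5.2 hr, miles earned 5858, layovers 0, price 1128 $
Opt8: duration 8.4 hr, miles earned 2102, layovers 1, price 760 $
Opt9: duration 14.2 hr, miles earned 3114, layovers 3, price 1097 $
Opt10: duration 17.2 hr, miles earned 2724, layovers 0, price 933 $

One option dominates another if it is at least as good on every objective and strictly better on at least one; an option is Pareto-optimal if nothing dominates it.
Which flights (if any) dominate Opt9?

Opt4: duration 3.5≤14.2, miles earned 3776≥3114, layovers 3≤3, price 425≤1097 — dominates Opt9.
Opt5: duration 2.1≤14.2, miles earned 3443≥3114, layovers 3≤3, price 1066≤1097 — dominates Opt9.
Others (Opt1, Opt2, Opt3, Opt6, Opt7, Opt8, Opt10) are each worse than Opt9 on at least one objective.

Opt4, Opt5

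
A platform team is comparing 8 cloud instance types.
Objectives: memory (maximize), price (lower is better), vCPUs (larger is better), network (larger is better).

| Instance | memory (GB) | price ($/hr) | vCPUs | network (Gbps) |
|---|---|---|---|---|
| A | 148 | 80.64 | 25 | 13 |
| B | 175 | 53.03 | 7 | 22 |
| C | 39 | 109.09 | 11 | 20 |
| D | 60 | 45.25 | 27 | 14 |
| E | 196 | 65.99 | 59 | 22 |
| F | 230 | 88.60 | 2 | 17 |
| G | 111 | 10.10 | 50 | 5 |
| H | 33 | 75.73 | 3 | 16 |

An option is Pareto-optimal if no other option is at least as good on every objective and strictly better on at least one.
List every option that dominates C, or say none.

E

E: memory 196≥39, price 65.99≤109.09, vCPUs 59≥11, network 22≥20 — dominates C.
Others (A, B, D, F, G, H) are each worse than C on at least one objective.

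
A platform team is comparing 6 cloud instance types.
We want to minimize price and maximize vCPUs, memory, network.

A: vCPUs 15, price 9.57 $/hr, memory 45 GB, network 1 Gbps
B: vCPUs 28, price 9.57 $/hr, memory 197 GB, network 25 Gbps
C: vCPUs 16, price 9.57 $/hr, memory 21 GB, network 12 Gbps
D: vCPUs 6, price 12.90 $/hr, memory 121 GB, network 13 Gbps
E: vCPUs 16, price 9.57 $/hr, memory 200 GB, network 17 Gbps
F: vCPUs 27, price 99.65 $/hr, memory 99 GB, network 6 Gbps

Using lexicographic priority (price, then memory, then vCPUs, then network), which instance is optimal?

First minimize price: best is 9.57, kept {A, B, C, E}.
Then maximize memory: best is 200, kept {E}.

E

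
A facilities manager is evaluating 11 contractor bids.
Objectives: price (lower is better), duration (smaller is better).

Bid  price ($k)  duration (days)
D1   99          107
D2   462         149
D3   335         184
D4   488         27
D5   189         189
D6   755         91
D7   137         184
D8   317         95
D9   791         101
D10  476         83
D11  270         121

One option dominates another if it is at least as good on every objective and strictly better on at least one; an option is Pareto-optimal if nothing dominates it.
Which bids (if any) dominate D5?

D1, D7

D1: price 99≤189, duration 107≤189 — dominates D5.
D7: price 137≤189, duration 184≤189 — dominates D5.
Others (D2, D3, D4, D6, D8, D9, D10, D11) are each worse than D5 on at least one objective.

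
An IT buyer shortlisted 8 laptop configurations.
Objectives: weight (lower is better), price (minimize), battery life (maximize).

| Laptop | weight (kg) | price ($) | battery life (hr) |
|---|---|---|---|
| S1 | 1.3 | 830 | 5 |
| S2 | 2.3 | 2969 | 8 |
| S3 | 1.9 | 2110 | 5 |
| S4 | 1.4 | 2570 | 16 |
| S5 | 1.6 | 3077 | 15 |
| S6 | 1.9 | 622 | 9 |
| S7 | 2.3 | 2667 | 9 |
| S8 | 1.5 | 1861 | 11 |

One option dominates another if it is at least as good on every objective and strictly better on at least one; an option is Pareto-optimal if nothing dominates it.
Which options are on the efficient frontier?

S1: not dominated (best weight).
S2: dominated by S4 (weight 1.4≤2.3, price 2570≤2969, battery life 16≥8).
S3: dominated by S1 (weight 1.3≤1.9, price 830≤2110, battery life 5≥5).
S4: not dominated (best battery life).
S5: dominated by S4 (weight 1.4≤1.6, price 2570≤3077, battery life 16≥15).
S6: not dominated (best price).
S7: dominated by S4 (weight 1.4≤2.3, price 2570≤2667, battery life 16≥9).
S8: not dominated.

S1, S4, S6, S8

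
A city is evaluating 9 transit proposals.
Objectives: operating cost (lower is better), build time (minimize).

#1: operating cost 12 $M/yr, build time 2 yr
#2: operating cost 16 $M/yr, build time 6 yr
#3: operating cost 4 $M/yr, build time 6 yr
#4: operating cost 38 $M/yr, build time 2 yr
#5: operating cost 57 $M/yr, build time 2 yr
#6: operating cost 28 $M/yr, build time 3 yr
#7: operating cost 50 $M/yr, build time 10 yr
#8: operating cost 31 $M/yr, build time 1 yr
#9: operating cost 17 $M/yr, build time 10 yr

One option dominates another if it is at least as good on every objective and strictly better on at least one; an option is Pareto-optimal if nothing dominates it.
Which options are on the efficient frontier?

#1, #3, #8

#1: not dominated.
#2: dominated by #1 (operating cost 12≤16, build time 2≤6).
#3: not dominated (best operating cost).
#4: dominated by #1 (operating cost 12≤38, build time 2≤2).
#5: dominated by #1 (operating cost 12≤57, build time 2≤2).
#6: dominated by #1 (operating cost 12≤28, build time 2≤3).
#7: dominated by #1 (operating cost 12≤50, build time 2≤10).
#8: not dominated (best build time).
#9: dominated by #1 (operating cost 12≤17, build time 2≤10).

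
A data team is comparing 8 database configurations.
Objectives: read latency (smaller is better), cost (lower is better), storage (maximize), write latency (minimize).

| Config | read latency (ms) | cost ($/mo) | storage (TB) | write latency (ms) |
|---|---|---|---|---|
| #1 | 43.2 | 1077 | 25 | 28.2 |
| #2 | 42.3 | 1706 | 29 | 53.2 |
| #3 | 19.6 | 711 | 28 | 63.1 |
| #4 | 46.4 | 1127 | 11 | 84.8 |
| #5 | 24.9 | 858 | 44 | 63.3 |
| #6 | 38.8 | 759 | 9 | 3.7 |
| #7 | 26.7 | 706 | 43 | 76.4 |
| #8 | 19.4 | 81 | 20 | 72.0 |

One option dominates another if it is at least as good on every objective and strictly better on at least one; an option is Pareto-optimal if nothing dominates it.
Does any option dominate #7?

#1: worse on read latency (43.2 vs 26.7).
#2: worse on read latency (42.3 vs 26.7).
#3: worse on cost (711 vs 706).
#4: worse on read latency (46.4 vs 26.7).
#5: worse on cost (858 vs 706).
#6: worse on read latency (38.8 vs 26.7).
#8: worse on storage (20 vs 43).
No option is at least as good as #7 on every objective and strictly better on one.

No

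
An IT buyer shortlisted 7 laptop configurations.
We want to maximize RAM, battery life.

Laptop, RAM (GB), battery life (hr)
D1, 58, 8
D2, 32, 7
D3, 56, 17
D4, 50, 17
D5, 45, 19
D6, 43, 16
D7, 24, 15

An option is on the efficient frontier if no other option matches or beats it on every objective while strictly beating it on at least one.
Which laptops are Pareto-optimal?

D1: not dominated (best RAM).
D2: dominated by D1 (RAM 58≥32, battery life 8≥7).
D3: not dominated.
D4: dominated by D3 (RAM 56≥50, battery life 17≥17).
D5: not dominated (best battery life).
D6: dominated by D3 (RAM 56≥43, battery life 17≥16).
D7: dominated by D3 (RAM 56≥24, battery life 17≥15).

D1, D3, D5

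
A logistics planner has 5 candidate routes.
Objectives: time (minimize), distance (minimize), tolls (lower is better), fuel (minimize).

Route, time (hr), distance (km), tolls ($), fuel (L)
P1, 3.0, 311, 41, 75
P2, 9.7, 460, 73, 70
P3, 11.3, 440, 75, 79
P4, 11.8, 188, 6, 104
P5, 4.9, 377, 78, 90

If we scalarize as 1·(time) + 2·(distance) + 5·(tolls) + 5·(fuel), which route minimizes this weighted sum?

P1: 1·3.0 + 2·311 + 5·41 + 5·75 = 1205.0
P2: 1·9.7 + 2·460 + 5·73 + 5·70 = 1644.7
P3: 1·11.3 + 2·440 + 5·75 + 5·79 = 1661.3
P4: 1·11.8 + 2·188 + 5·6 + 5·104 = 937.8
P5: 1·4.9 + 2·377 + 5·78 + 5·90 = 1598.9
Lowest: P4 at 937.8.

P4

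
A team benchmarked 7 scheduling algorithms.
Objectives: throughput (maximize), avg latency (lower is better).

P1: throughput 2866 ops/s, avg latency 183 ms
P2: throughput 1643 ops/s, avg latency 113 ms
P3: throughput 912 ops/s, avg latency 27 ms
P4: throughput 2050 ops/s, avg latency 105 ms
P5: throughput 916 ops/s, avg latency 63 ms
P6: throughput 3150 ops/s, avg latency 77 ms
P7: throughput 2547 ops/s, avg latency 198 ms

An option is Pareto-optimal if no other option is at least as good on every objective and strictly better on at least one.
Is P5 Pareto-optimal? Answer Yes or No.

P1: worse on avg latency (183 vs 63).
P2: worse on avg latency (113 vs 63).
P3: worse on throughput (912 vs 916).
P4: worse on avg latency (105 vs 63).
P6: worse on avg latency (77 vs 63).
P7: worse on avg latency (198 vs 63).
No option is at least as good as P5 on every objective and strictly better on one.

Yes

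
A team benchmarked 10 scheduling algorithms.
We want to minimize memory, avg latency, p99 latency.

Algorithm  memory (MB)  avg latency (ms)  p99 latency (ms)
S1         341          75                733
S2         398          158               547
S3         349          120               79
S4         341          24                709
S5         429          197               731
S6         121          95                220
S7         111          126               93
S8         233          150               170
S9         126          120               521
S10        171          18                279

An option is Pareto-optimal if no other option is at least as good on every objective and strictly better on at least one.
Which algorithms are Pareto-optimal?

S3, S6, S7, S10

S1: dominated by S4 (memory 341≤341, avg latency 24≤75, p99 latency 709≤733).
S2: dominated by S3 (memory 349≤398, avg latency 120≤158, p99 latency 79≤547).
S3: not dominated (best p99 latency).
S4: dominated by S10 (memory 171≤341, avg latency 18≤24, p99 latency 279≤709).
S5: dominated by S2 (memory 398≤429, avg latency 158≤197, p99 latency 547≤731).
S6: not dominated.
S7: not dominated (best memory).
S8: dominated by S7 (memory 111≤233, avg latency 126≤150, p99 latency 93≤170).
S9: dominated by S6 (memory 121≤126, avg latency 95≤120, p99 latency 220≤521).
S10: not dominated (best avg latency).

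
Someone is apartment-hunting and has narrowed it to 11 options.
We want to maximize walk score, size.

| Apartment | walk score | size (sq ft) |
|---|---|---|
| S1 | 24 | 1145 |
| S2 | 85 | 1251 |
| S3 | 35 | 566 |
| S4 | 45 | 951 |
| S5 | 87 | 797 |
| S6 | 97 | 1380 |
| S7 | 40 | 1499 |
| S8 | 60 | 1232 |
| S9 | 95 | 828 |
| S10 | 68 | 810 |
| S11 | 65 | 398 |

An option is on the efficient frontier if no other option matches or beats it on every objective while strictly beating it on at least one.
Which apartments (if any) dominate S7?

S1: worse on walk score (24 vs 40).
S2: worse on size (1251 vs 1499).
S3: worse on walk score (35 vs 40).
S4: worse on size (951 vs 1499).
S5: worse on size (797 vs 1499).
S6: worse on size (1380 vs 1499).
S8: worse on size (1232 vs 1499).
S9: worse on size (828 vs 1499).
S10: worse on size (810 vs 1499).
S11: worse on size (398 vs 1499).
No option dominates S7.

none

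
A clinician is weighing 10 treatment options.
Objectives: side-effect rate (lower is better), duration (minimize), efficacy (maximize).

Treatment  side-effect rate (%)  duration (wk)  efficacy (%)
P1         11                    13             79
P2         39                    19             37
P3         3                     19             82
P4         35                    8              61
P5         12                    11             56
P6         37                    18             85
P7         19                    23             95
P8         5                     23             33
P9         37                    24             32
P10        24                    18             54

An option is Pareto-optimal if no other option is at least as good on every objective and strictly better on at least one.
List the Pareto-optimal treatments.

P1, P3, P4, P5, P6, P7

P1: not dominated.
P2: dominated by P1 (side-effect rate 11≤39, duration 13≤19, efficacy 79≥37).
P3: not dominated (best side-effect rate).
P4: not dominated (best duration).
P5: not dominated.
P6: not dominated.
P7: not dominated (best efficacy).
P8: dominated by P3 (side-effect rate 3≤5, duration 19≤23, efficacy 82≥33).
P9: dominated by P1 (side-effect rate 11≤37, duration 13≤24, efficacy 79≥32).
P10: dominated by P1 (side-effect rate 11≤24, duration 13≤18, efficacy 79≥54).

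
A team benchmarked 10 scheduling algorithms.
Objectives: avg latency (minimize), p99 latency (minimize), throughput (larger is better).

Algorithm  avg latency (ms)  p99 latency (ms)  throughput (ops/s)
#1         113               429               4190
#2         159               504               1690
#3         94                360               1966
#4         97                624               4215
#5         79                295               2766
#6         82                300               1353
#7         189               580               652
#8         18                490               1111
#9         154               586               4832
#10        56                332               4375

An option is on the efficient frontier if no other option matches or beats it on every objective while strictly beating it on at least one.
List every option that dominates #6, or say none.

#5

#5: avg latency 79≤82, p99 latency 295≤300, throughput 2766≥1353 — dominates #6.
Others (#1, #2, #3, #4, #7, #8, #9, #10) are each worse than #6 on at least one objective.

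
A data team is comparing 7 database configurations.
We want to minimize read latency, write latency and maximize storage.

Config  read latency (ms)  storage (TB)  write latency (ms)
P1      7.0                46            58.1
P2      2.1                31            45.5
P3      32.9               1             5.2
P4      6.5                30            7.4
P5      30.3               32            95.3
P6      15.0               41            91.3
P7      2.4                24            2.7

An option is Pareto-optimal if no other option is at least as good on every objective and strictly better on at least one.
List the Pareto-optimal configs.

P1: not dominated (best storage).
P2: not dominated (best read latency).
P3: dominated by P7 (read latency 2.4≤32.9, storage 24≥1, write latency 2.7≤5.2).
P4: not dominated.
P5: dominated by P1 (read latency 7.0≤30.3, storage 46≥32, write latency 58.1≤95.3).
P6: dominated by P1 (read latency 7.0≤15.0, storage 46≥41, write latency 58.1≤91.3).
P7: not dominated (best write latency).

P1, P2, P4, P7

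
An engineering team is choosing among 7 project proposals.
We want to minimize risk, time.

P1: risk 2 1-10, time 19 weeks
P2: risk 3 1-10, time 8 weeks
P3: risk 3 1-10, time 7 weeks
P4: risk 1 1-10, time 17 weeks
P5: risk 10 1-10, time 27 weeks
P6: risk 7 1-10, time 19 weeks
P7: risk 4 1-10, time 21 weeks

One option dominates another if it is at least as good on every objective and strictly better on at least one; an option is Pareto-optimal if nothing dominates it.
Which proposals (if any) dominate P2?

P3

P3: risk 3≤3, time 7≤8 — dominates P2.
Others (P1, P4, P5, P6, P7) are each worse than P2 on at least one objective.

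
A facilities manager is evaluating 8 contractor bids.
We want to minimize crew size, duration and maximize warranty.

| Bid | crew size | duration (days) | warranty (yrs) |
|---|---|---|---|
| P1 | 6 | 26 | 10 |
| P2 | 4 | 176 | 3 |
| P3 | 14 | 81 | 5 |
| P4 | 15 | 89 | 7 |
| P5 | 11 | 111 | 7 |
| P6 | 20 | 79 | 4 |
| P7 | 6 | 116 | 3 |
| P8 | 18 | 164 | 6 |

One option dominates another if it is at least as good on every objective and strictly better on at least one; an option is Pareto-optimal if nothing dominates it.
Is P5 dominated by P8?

No

P8 vs P5: P8 is worse on crew size (18 vs 11), so it does not dominate P5.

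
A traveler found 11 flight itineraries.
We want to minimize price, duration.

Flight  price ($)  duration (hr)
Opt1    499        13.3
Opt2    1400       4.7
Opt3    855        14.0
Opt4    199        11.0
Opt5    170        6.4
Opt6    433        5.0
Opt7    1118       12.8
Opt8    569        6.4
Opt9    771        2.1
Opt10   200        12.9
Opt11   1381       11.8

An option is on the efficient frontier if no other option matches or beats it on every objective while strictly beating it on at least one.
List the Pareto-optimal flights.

Opt1: dominated by Opt4 (price 199≤499, duration 11.0≤13.3).
Opt2: dominated by Opt9 (price 771≤1400, duration 2.1≤4.7).
Opt3: dominated by Opt1 (price 499≤855, duration 13.3≤14.0).
Opt4: dominated by Opt5 (price 170≤199, duration 6.4≤11.0).
Opt5: not dominated (best price).
Opt6: not dominated.
Opt7: dominated by Opt4 (price 199≤1118, duration 11.0≤12.8).
Opt8: dominated by Opt5 (price 170≤569, duration 6.4≤6.4).
Opt9: not dominated (best duration).
Opt10: dominated by Opt4 (price 199≤200, duration 11.0≤12.9).
Opt11: dominated by Opt4 (price 199≤1381, duration 11.0≤11.8).

Opt5, Opt6, Opt9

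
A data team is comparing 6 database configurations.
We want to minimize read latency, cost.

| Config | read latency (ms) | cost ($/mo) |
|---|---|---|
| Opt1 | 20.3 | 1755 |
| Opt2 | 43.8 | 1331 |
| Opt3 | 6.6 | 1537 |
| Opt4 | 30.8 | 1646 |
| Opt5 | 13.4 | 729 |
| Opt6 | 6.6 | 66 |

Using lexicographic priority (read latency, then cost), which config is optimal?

First minimize read latency: best is 6.6, kept {Opt3, Opt6}.
Then minimize cost: best is 66, kept {Opt6}.

Opt6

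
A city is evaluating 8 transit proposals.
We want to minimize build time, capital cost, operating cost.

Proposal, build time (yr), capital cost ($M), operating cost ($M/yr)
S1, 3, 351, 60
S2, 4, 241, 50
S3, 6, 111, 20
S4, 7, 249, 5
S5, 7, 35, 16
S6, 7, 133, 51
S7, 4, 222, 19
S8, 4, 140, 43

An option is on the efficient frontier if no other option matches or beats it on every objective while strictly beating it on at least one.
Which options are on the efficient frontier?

S1: not dominated (best build time).
S2: dominated by S7 (build time 4≤4, capital cost 222≤241, operating cost 19≤50).
S3: not dominated.
S4: not dominated (best operating cost).
S5: not dominated (best capital cost).
S6: dominated by S3 (build time 6≤7, capital cost 111≤133, operating cost 20≤51).
S7: not dominated.
S8: not dominated.

S1, S3, S4, S5, S7, S8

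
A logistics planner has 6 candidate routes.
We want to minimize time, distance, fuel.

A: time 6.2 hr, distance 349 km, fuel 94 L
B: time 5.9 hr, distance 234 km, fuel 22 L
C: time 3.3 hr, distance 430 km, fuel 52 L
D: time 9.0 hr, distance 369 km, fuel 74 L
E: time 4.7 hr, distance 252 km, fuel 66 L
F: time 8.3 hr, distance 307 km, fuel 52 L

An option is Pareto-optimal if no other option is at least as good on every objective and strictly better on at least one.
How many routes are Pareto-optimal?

A: dominated by B (time 5.9≤6.2, distance 234≤349, fuel 22≤94).
B: not dominated (best distance).
C: not dominated (best time).
D: dominated by B (time 5.9≤9.0, distance 234≤369, fuel 22≤74).
E: not dominated.
F: dominated by B (time 5.9≤8.3, distance 234≤307, fuel 22≤52).
Pareto-optimal: B, C, E → 3.

3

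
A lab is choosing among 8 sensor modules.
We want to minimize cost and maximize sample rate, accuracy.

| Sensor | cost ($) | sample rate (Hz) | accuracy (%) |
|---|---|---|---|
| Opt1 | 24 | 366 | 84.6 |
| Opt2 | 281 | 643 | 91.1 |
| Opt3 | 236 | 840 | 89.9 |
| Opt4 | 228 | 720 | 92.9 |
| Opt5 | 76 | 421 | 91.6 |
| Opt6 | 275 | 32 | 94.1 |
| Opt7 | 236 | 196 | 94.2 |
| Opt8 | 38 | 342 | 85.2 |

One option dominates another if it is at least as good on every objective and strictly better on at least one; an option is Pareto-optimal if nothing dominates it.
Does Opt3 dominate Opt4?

No

Opt3 vs Opt4: Opt3 is worse on cost (236 vs 228), so it does not dominate Opt4.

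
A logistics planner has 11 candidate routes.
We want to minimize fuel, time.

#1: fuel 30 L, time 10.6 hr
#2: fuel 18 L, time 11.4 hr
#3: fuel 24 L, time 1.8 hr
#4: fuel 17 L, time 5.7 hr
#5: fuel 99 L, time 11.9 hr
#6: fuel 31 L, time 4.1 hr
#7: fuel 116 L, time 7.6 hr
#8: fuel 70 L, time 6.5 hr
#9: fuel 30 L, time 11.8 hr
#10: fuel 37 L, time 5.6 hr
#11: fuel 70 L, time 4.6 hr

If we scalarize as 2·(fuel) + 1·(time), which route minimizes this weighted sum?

#4

#1: 2·30 + 1·10.6 = 70.6
#2: 2·18 + 1·11.4 = 47.4
#3: 2·24 + 1·1.8 = 49.8
#4: 2·17 + 1·5.7 = 39.7
#5: 2·99 + 1·11.9 = 209.9
#6: 2·31 + 1·4.1 = 66.1
#7: 2·116 + 1·7.6 = 239.6
#8: 2·70 + 1·6.5 = 146.5
#9: 2·30 + 1·11.8 = 71.8
#10: 2·37 + 1·5.6 = 79.6
#11: 2·70 + 1·4.6 = 144.6
Lowest: #4 at 39.7.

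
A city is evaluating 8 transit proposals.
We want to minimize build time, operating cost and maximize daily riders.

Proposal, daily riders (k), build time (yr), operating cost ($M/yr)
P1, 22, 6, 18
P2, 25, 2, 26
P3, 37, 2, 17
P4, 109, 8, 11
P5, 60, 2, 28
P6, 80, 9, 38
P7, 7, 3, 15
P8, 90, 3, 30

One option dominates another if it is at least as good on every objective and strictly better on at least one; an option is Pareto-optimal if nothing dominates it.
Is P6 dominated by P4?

P4 vs P6: daily riders 109≥80, build time 8≤9, operating cost 11≤38 — P4 is at least as good on every objective with at least one strict improvement.

Yes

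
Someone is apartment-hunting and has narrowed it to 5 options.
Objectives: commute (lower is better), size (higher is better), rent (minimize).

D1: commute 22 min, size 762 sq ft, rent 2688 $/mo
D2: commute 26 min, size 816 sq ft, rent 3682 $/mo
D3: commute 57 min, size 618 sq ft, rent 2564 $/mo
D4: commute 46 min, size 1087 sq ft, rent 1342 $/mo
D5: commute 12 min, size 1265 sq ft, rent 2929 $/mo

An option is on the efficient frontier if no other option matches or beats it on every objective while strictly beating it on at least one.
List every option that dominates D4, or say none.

D1: worse on size (762 vs 1087).
D2: worse on size (816 vs 1087).
D3: worse on commute (57 vs 46).
D5: worse on rent (2929 vs 1342).
No option dominates D4.

none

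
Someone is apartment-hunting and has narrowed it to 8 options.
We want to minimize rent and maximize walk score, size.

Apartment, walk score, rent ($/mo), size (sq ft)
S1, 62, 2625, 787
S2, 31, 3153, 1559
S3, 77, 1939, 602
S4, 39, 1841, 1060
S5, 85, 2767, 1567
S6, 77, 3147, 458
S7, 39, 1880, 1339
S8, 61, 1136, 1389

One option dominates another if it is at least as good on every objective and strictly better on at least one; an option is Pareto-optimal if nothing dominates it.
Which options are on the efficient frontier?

S1: not dominated.
S2: dominated by S5 (walk score 85≥31, rent 2767≤3153, size 1567≥1559).
S3: not dominated.
S4: dominated by S8 (walk score 61≥39, rent 1136≤1841, size 1389≥1060).
S5: not dominated (best walk score).
S6: dominated by S3 (walk score 77≥77, rent 1939≤3147, size 602≥458).
S7: dominated by S8 (walk score 61≥39, rent 1136≤1880, size 1389≥1339).
S8: not dominated (best rent).

S1, S3, S5, S8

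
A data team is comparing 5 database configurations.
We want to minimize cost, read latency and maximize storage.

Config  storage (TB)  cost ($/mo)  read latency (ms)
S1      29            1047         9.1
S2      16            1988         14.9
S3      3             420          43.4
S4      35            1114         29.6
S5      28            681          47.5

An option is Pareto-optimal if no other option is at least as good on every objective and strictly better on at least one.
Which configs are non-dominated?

S1: not dominated (best read latency).
S2: dominated by S1 (storage 29≥16, cost 1047≤1988, read latency 9.1≤14.9).
S3: not dominated (best cost).
S4: not dominated (best storage).
S5: not dominated.

S1, S3, S4, S5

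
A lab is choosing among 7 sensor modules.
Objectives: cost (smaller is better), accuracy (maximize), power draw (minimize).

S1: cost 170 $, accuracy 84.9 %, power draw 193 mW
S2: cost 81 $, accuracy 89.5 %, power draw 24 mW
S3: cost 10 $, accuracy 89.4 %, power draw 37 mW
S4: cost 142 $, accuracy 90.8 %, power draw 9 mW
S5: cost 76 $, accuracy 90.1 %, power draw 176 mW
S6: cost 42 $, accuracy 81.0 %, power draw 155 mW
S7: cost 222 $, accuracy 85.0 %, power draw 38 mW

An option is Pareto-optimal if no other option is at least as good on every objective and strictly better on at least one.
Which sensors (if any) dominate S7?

S2, S3, S4

S2: cost 81≤222, accuracy 89.5≥85.0, power draw 24≤38 — dominates S7.
S3: cost 10≤222, accuracy 89.4≥85.0, power draw 37≤38 — dominates S7.
S4: cost 142≤222, accuracy 90.8≥85.0, power draw 9≤38 — dominates S7.
Others (S1, S5, S6) are each worse than S7 on at least one objective.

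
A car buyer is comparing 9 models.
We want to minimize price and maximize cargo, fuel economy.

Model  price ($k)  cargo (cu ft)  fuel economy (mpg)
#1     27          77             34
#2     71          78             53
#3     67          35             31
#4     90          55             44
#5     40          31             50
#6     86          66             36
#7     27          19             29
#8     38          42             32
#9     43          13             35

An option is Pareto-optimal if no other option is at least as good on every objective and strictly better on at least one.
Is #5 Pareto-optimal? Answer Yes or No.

Yes

#1: worse on fuel economy (34 vs 50).
#2: worse on price (71 vs 40).
#3: worse on price (67 vs 40).
#4: worse on price (90 vs 40).
#6: worse on price (86 vs 40).
#7: worse on cargo (19 vs 31).
#8: worse on fuel economy (32 vs 50).
#9: worse on price (43 vs 40).
No option is at least as good as #5 on every objective and strictly better on one.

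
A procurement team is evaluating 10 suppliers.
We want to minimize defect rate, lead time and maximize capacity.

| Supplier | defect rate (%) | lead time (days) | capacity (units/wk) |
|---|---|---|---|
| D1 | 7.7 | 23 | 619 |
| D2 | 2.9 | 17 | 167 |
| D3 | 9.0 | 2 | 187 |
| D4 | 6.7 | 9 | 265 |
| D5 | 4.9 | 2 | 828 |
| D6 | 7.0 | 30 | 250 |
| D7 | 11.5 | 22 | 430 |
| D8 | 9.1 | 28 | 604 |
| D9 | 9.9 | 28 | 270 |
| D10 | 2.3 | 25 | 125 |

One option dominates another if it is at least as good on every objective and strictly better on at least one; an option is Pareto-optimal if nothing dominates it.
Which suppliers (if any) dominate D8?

D1, D5

D1: defect rate 7.7≤9.1, lead time 23≤28, capacity 619≥604 — dominates D8.
D5: defect rate 4.9≤9.1, lead time 2≤28, capacity 828≥604 — dominates D8.
Others (D2, D3, D4, D6, D7, D9, D10) are each worse than D8 on at least one objective.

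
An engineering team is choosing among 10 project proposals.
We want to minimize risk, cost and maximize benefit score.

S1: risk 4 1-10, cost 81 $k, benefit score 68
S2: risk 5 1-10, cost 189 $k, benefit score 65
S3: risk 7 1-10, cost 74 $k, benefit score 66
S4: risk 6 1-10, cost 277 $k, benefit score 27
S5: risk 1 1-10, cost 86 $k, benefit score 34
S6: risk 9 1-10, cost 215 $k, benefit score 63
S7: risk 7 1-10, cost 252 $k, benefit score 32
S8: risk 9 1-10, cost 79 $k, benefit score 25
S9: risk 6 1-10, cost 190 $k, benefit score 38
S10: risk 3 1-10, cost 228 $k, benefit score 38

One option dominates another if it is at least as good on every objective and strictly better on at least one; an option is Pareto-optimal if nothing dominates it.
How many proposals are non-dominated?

4

S1: not dominated (best benefit score).
S2: dominated by S1 (risk 4≤5, cost 81≤189, benefit score 68≥65).
S3: not dominated (best cost).
S4: dominated by S1 (risk 4≤6, cost 81≤277, benefit score 68≥27).
S5: not dominated (best risk).
S6: dominated by S1 (risk 4≤9, cost 81≤215, benefit score 68≥63).
S7: dominated by S1 (risk 4≤7, cost 81≤252, benefit score 68≥32).
S8: dominated by S3 (risk 7≤9, cost 74≤79, benefit score 66≥25).
S9: dominated by S1 (risk 4≤6, cost 81≤190, benefit score 68≥38).
S10: not dominated.
Pareto-optimal: S1, S3, S5, S10 → 4.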